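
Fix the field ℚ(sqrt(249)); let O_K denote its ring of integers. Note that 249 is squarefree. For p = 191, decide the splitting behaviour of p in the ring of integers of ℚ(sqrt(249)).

191 remains inert

d = 249 ≡ 1 (mod 4), so O_K = ℤ[(1+√249)/2] and disc(K) = d = 249.
191 ∤ 249, so 191 is unramified.
(249/191) = 58^95 mod 191 = 190, giving Legendre symbol -1.
Legendre symbol -1 ⇒ 191 is inert.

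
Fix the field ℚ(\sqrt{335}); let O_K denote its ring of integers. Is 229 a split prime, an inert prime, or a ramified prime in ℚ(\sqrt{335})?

d = 335 ≡ 3 (mod 4), so O_K = ℤ[√335] and disc(K) = 4d = 1340.
disc(K) = 1340 is not divisible by 229; 229 is unramified.
Compute (335/229) via Euler: 106^((229-1)/2) mod 229 = 228, so (335/229) = -1.
Legendre symbol -1 ⇒ 229 is inert.

p is inert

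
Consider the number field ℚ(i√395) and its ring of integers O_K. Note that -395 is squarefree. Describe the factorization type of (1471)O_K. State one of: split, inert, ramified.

d = -395 ≡ 1 (mod 4), so O_K = ℤ[(1+√-395)/2] and disc(K) = d = -395.
1471 ∤ -395, so 1471 is unramified.
(-395/1471) = 1076^735 mod 1471 = 1, giving Legendre symbol 1.
Legendre symbol 1 ⇒ 1471 is split.

1471 splits in O_K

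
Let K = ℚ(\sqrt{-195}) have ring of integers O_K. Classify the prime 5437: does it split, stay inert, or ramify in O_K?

inert — (5437) stays prime in O_K

-195 mod 4 = 1, hence disc K = -195 and O_K = ℤ[(1+√-195)/2].
5437 ∤ -195, so 5437 is unramified.
Euler's criterion: (-195)^2718 mod 5437 = 5436. Thus (-195|5437) = -1.
Legendre symbol -1 ⇒ 5437 is inert.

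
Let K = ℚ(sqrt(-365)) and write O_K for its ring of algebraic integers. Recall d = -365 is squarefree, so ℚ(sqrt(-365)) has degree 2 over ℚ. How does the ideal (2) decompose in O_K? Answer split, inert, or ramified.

d = -365 ≡ 3 (mod 4), so O_K = ℤ[√-365] and disc(K) = 4d = -1460.
disc(K) = -1460 = 2·(-730), so p = 2 is ramified.

2 is ramified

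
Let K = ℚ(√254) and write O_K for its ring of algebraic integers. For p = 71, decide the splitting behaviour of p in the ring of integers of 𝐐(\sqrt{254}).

71 remains inert

d = 254 ≡ 2 (mod 4), so O_K = ℤ[√254] and disc(K) = 4d = 1016.
disc(K) = 1016 is not divisible by 71; 71 is unramified.
Compute (254/71) via Euler: 41^((71-1)/2) mod 71 = 70, so (254/71) = -1.
Legendre symbol -1 ⇒ 71 is inert.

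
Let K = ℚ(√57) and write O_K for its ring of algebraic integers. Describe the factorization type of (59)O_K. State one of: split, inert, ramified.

p splits

Since 57 ≡ 1 mod 4, the ring of integers is ℤ[(1+√57)/2] with discriminant 57.
Since gcd(59, 57) = 1 the prime 59 does not ramify.
Legendre symbol by Euler's criterion: (57/59) ≡ 57^29 ≡ 1 (mod 59), i.e. (57/59) = 1.
Legendre symbol 1 ⇒ 59 is split.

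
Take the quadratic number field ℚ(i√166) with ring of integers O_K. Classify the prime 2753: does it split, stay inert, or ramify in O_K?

2753 remains inert

d = -166 ≡ 2 (mod 4), so O_K = ℤ[√-166] and disc(K) = 4d = -664.
disc(K) = -664 is not divisible by 2753; 2753 is unramified.
Legendre symbol by Euler's criterion: (-166/2753) ≡ (-166)^1376 ≡ 2752 (mod 2753), i.e. (-166/2753) = -1.
Legendre symbol -1 ⇒ 2753 is inert.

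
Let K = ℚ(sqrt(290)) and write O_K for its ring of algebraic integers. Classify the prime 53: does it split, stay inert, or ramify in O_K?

Since 290 ≢ 1 mod 4, the ring of integers is ℤ[√290] with discriminant 4·290 = 1160.
53 ∤ 1160, so 53 is unramified.
(290/53) = 25^26 mod 53 = 1, giving Legendre symbol 1.
d is a quadratic residue mod p, hence 53 splits in O_K.

53 splits in O_K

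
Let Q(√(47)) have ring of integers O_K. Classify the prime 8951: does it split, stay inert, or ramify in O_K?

inert — (8951) stays prime in O_K

Since 47 ≢ 1 mod 4, the ring of integers is ℤ[√47] with discriminant 4·47 = 188.
disc(K) = 188 is not divisible by 8951; 8951 is unramified.
Legendre symbol by Euler's criterion: (47/8951) ≡ 47^4475 ≡ 8950 (mod 8951), i.e. (47/8951) = -1.
d is a non-residue mod p, hence 8951 remains inert in O_K.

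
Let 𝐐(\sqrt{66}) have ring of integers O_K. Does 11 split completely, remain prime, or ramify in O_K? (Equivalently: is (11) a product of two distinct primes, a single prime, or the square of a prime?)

Since 66 ≢ 1 mod 4, the ring of integers is ℤ[√66] with discriminant 4·66 = 264.
disc(K) = 264 = 11·24, so p = 11 is ramified.

ramified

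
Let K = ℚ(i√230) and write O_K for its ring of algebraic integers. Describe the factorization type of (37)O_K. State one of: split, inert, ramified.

remains prime (inert)

Since -230 ≢ 1 mod 4, the ring of integers is ℤ[√-230] with discriminant 4·(-230) = -920.
37 ∤ -920, so 37 is unramified.
(-230/37) = 29^18 mod 37 = 36, giving Legendre symbol -1.
(-230/37) = -1, so 37 is inert.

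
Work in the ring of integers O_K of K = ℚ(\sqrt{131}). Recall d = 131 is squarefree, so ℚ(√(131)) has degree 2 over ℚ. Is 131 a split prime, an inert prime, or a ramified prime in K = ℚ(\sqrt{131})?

p ramifies

d = 131 ≡ 3 (mod 4), so O_K = ℤ[√131] and disc(K) = 4d = 524.
disc(K) = 524 = 131·4, so p = 131 is ramified.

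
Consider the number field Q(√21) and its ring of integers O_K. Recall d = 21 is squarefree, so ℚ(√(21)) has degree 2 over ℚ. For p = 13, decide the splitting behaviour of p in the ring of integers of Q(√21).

p is inert

21 mod 4 = 1, hence disc K = 21 and O_K = ℤ[(1+√21)/2].
Since gcd(13, 21) = 1 the prime 13 does not ramify.
Compute (21/13) via Euler: 8^((13-1)/2) mod 13 = 12, so (21/13) = -1.
Legendre symbol -1 ⇒ 13 is inert.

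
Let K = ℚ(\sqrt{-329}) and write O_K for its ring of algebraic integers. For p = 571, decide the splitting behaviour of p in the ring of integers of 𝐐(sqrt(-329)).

-329 mod 4 = 3, hence disc K = 4·(-329) = -1316 and O_K = ℤ[√-329].
Since gcd(571, -1316) = 1 the prime 571 does not ramify.
Legendre symbol by Euler's criterion: (-329/571) ≡ (-329)^285 ≡ 570 (mod 571), i.e. (-329/571) = -1.
d is a non-residue mod p, hence 571 remains inert in O_K.

inert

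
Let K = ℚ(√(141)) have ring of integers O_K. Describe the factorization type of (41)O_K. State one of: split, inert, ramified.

141 mod 4 = 1, hence disc K = 141 and O_K = ℤ[(1+√141)/2].
disc(K) = 141 is not divisible by 41; 41 is unramified.
Legendre symbol by Euler's criterion: (141/41) ≡ 141^20 ≡ 1 (mod 41), i.e. (141/41) = 1.
(141/41) = 1, so 41 splits.

p splits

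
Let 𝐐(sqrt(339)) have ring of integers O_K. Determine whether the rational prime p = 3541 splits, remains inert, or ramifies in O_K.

339 mod 4 = 3, hence disc K = 4·339 = 1356 and O_K = ℤ[√339].
disc(K) = 1356 is not divisible by 3541; 3541 is unramified.
Euler's criterion: 339^1770 mod 3541 = 3540. Thus (339|3541) = -1.
(339/3541) = -1, so 3541 is inert.

p is inert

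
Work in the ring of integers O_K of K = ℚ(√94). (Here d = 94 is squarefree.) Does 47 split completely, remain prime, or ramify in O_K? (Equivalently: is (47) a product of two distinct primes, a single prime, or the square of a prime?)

ramified

d = 94 ≡ 2 (mod 4), so O_K = ℤ[√94] and disc(K) = 4d = 376.
47 divides disc(K) = 376, so 47 ramifies.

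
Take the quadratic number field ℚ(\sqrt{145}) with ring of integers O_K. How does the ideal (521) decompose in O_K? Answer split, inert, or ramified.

d = 145 ≡ 1 (mod 4), so O_K = ℤ[(1+√145)/2] and disc(K) = d = 145.
disc(K) = 145 is not divisible by 521; 521 is unramified.
Euler's criterion: 145^260 mod 521 = 1. Thus (145|521) = 1.
d is a quadratic residue mod p, hence 521 splits in O_K.

splits completely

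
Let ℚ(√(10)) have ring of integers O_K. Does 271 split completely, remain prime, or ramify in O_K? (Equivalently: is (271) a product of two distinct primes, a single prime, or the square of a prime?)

split — (271) = 𝔭₁𝔭₂ with 𝔭₁ ≠ 𝔭₂

10 mod 4 = 2, hence disc K = 4·10 = 40 and O_K = ℤ[√10].
271 ∤ 40, so 271 is unramified.
(10/271) = 10^135 mod 271 = 1, giving Legendre symbol 1.
(10/271) = 1, so 271 splits.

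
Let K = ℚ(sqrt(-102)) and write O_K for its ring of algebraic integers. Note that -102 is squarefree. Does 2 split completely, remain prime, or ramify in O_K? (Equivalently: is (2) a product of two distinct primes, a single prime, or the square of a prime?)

ramified — (2) = 𝔭²

d = -102 ≡ 2 (mod 4), so O_K = ℤ[√-102] and disc(K) = 4d = -408.
2 divides disc(K) = -408, so 2 ramifies.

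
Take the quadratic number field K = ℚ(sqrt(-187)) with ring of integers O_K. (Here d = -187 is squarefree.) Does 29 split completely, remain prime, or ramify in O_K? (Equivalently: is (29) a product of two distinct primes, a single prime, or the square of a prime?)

split — (29) = 𝔭₁𝔭₂ with 𝔭₁ ≠ 𝔭₂

Since -187 ≡ 1 mod 4, the ring of integers is ℤ[(1+√-187)/2] with discriminant -187.
29 ∤ -187, so 29 is unramified.
(-187/29) = 16^14 mod 29 = 1, giving Legendre symbol 1.
d is a quadratic residue mod p, hence 29 splits in O_K.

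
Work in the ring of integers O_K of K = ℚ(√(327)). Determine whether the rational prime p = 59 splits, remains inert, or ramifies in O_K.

Since 327 ≢ 1 mod 4, the ring of integers is ℤ[√327] with discriminant 4·327 = 1308.
Since gcd(59, 1308) = 1 the prime 59 does not ramify.
Compute (327/59) via Euler: 32^((59-1)/2) mod 59 = 58, so (327/59) = -1.
d is a non-residue mod p, hence 59 remains inert in O_K.

p is inert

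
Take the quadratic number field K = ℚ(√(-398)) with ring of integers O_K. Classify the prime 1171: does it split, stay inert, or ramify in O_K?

split — (1171) = 𝔭₁𝔭₂ with 𝔭₁ ≠ 𝔭₂

d = -398 ≡ 2 (mod 4), so O_K = ℤ[√-398] and disc(K) = 4d = -1592.
Since gcd(1171, -1592) = 1 the prime 1171 does not ramify.
(-398/1171) = 773^585 mod 1171 = 1, giving Legendre symbol 1.
(-398/1171) = 1, so 1171 splits.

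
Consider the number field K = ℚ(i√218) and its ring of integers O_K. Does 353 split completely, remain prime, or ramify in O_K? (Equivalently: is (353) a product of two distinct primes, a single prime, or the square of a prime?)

-218 mod 4 = 2, hence disc K = 4·(-218) = -872 and O_K = ℤ[√-218].
Since gcd(353, -872) = 1 the prime 353 does not ramify.
Legendre symbol by Euler's criterion: (-218/353) ≡ (-218)^176 ≡ 1 (mod 353), i.e. (-218/353) = 1.
(-218/353) = 1, so 353 splits.

splits completely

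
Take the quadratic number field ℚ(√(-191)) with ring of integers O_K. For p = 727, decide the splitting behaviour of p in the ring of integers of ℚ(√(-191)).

Since -191 ≡ 1 mod 4, the ring of integers is ℤ[(1+√-191)/2] with discriminant -191.
disc(K) = -191 is not divisible by 727; 727 is unramified.
Euler's criterion: (-191)^363 mod 727 = 1. Thus (-191|727) = 1.
Legendre symbol 1 ⇒ 727 is split.

727 splits in O_K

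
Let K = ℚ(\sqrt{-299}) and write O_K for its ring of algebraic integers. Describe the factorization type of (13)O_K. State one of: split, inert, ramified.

ramified

-299 mod 4 = 1, hence disc K = -299 and O_K = ℤ[(1+√-299)/2].
Ramification test: 13 | -299. The prime 13 ramifies in K.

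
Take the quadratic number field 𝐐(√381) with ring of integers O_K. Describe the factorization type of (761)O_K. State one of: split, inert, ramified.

p splits

d = 381 ≡ 1 (mod 4), so O_K = ℤ[(1+√381)/2] and disc(K) = d = 381.
Since gcd(761, 381) = 1 the prime 761 does not ramify.
Compute (381/761) via Euler: 381^((761-1)/2) mod 761 = 1, so (381/761) = 1.
Legendre symbol 1 ⇒ 761 is split.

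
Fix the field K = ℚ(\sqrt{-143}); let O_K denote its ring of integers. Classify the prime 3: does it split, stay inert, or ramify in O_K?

split — (3) = 𝔭₁𝔭₂ with 𝔭₁ ≠ 𝔭₂

-143 mod 4 = 1, hence disc K = -143 and O_K = ℤ[(1+√-143)/2].
Since gcd(3, -143) = 1 the prime 3 does not ramify.
(-143/3) = 1^1 mod 3 = 1, giving Legendre symbol 1.
(-143/3) = 1, so 3 splits.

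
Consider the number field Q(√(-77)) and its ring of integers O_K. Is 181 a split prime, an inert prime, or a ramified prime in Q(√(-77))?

d = -77 ≡ 3 (mod 4), so O_K = ℤ[√-77] and disc(K) = 4d = -308.
Since gcd(181, -308) = 1 the prime 181 does not ramify.
Compute (-77/181) via Euler: 104^((181-1)/2) mod 181 = 180, so (-77/181) = -1.
(-77/181) = -1, so 181 is inert.

inert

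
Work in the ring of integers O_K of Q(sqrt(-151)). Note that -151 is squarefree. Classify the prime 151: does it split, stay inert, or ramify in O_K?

d = -151 ≡ 1 (mod 4), so O_K = ℤ[(1+√-151)/2] and disc(K) = d = -151.
Ramification test: 151 | -151. The prime 151 ramifies in K.

ramified — (151) = 𝔭²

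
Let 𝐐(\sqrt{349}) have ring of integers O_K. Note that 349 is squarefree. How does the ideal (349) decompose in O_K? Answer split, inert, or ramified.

349 mod 4 = 1, hence disc K = 349 and O_K = ℤ[(1+√349)/2].
349 divides disc(K) = 349, so 349 ramifies.

ramified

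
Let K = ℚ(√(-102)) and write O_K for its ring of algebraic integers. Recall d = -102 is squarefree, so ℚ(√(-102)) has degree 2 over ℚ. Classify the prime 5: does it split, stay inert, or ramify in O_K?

d = -102 ≡ 2 (mod 4), so O_K = ℤ[√-102] and disc(K) = 4d = -408.
Since gcd(5, -408) = 1 the prime 5 does not ramify.
Euler's criterion: (-102)^2 mod 5 = 4. Thus (-102|5) = -1.
d is a non-residue mod p, hence 5 remains inert in O_K.

inert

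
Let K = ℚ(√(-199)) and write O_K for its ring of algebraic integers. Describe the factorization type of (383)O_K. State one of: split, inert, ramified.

Since -199 ≡ 1 mod 4, the ring of integers is ℤ[(1+√-199)/2] with discriminant -199.
383 ∤ -199, so 383 is unramified.
Euler's criterion: (-199)^191 mod 383 = 1. Thus (-199|383) = 1.
Legendre symbol 1 ⇒ 383 is split.

splits completely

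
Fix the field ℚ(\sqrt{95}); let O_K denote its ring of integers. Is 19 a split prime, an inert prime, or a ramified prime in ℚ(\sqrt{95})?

95 mod 4 = 3, hence disc K = 4·95 = 380 and O_K = ℤ[√95].
Ramification test: 19 | 380. The prime 19 ramifies in K.

ramifies in O_K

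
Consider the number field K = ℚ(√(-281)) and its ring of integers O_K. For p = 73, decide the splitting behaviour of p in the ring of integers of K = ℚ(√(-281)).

d = -281 ≡ 3 (mod 4), so O_K = ℤ[√-281] and disc(K) = 4d = -1124.
Since gcd(73, -1124) = 1 the prime 73 does not ramify.
Compute (-281/73) via Euler: 11^((73-1)/2) mod 73 = 72, so (-281/73) = -1.
d is a non-residue mod p, hence 73 remains inert in O_K.

73 remains inert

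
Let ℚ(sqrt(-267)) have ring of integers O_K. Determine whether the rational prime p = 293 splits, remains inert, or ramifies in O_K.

d = -267 ≡ 1 (mod 4), so O_K = ℤ[(1+√-267)/2] and disc(K) = d = -267.
Since gcd(293, -267) = 1 the prime 293 does not ramify.
(-267/293) = 26^146 mod 293 = 1, giving Legendre symbol 1.
d is a quadratic residue mod p, hence 293 splits in O_K.

293 splits in O_K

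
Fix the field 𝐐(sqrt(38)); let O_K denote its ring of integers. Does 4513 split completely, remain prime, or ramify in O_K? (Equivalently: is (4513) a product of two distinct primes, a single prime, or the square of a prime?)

inert — (4513) stays prime in O_K

38 mod 4 = 2, hence disc K = 4·38 = 152 and O_K = ℤ[√38].
Since gcd(4513, 152) = 1 the prime 4513 does not ramify.
Euler's criterion: 38^2256 mod 4513 = 4512. Thus (38|4513) = -1.
Legendre symbol -1 ⇒ 4513 is inert.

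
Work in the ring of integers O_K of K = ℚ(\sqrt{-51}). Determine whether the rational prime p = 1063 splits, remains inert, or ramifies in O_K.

Since -51 ≡ 1 mod 4, the ring of integers is ℤ[(1+√-51)/2] with discriminant -51.
disc(K) = -51 is not divisible by 1063; 1063 is unramified.
Compute (-51/1063) via Euler: 1012^((1063-1)/2) mod 1063 = 1, so (-51/1063) = 1.
(-51/1063) = 1, so 1063 splits.

splits completely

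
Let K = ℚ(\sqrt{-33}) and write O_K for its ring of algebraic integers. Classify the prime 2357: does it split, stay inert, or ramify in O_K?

remains prime (inert)

d = -33 ≡ 3 (mod 4), so O_K = ℤ[√-33] and disc(K) = 4d = -132.
disc(K) = -132 is not divisible by 2357; 2357 is unramified.
Compute (-33/2357) via Euler: 2324^((2357-1)/2) mod 2357 = 2356, so (-33/2357) = -1.
(-33/2357) = -1, so 2357 is inert.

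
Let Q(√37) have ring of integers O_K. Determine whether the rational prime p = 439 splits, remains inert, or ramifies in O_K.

Since 37 ≡ 1 mod 4, the ring of integers is ℤ[(1+√37)/2] with discriminant 37.
Since gcd(439, 37) = 1 the prime 439 does not ramify.
Euler's criterion: 37^219 mod 439 = 438. Thus (37|439) = -1.
(37/439) = -1, so 439 is inert.

inert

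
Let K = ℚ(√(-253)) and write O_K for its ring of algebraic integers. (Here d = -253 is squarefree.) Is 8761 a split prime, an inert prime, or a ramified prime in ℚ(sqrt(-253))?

-253 mod 4 = 3, hence disc K = 4·(-253) = -1012 and O_K = ℤ[√-253].
Since gcd(8761, -1012) = 1 the prime 8761 does not ramify.
Euler's criterion: (-253)^4380 mod 8761 = 8760. Thus (-253|8761) = -1.
d is a non-residue mod p, hence 8761 remains inert in O_K.

8761 remains inert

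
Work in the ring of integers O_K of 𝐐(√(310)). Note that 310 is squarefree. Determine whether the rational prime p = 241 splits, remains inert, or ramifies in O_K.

d = 310 ≡ 2 (mod 4), so O_K = ℤ[√310] and disc(K) = 4d = 1240.
disc(K) = 1240 is not divisible by 241; 241 is unramified.
Legendre symbol by Euler's criterion: (310/241) ≡ 310^120 ≡ 240 (mod 241), i.e. (310/241) = -1.
Legendre symbol -1 ⇒ 241 is inert.

241 remains inert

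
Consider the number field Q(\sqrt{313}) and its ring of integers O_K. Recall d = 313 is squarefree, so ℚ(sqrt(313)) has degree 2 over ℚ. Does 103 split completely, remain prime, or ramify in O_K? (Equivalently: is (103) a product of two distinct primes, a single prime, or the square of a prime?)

d = 313 ≡ 1 (mod 4), so O_K = ℤ[(1+√313)/2] and disc(K) = d = 313.
Since gcd(103, 313) = 1 the prime 103 does not ramify.
Legendre symbol by Euler's criterion: (313/103) ≡ 313^51 ≡ 1 (mod 103), i.e. (313/103) = 1.
Legendre symbol 1 ⇒ 103 is split.

split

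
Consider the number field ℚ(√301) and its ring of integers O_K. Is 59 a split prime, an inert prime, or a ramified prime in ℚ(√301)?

inert

301 mod 4 = 1, hence disc K = 301 and O_K = ℤ[(1+√301)/2].
disc(K) = 301 is not divisible by 59; 59 is unramified.
(301/59) = 6^29 mod 59 = 58, giving Legendre symbol -1.
Legendre symbol -1 ⇒ 59 is inert.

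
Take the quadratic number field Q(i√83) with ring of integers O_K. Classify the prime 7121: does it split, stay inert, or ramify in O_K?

Since -83 ≡ 1 mod 4, the ring of integers is ℤ[(1+√-83)/2] with discriminant -83.
7121 ∤ -83, so 7121 is unramified.
Compute (-83/7121) via Euler: 7038^((7121-1)/2) mod 7121 = 7120, so (-83/7121) = -1.
(-83/7121) = -1, so 7121 is inert.

inert — (7121) stays prime in O_K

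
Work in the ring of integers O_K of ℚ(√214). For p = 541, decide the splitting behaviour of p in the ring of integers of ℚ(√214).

214 mod 4 = 2, hence disc K = 4·214 = 856 and O_K = ℤ[√214].
Since gcd(541, 856) = 1 the prime 541 does not ramify.
(214/541) = 214^270 mod 541 = 1, giving Legendre symbol 1.
Legendre symbol 1 ⇒ 541 is split.

p splits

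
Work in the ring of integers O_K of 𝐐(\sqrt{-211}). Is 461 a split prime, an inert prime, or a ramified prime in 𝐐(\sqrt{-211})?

remains prime (inert)

Since -211 ≡ 1 mod 4, the ring of integers is ℤ[(1+√-211)/2] with discriminant -211.
disc(K) = -211 is not divisible by 461; 461 is unramified.
Euler's criterion: (-211)^230 mod 461 = 460. Thus (-211|461) = -1.
(-211/461) = -1, so 461 is inert.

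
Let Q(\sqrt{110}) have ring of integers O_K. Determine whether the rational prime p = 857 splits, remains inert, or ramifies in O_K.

d = 110 ≡ 2 (mod 4), so O_K = ℤ[√110] and disc(K) = 4d = 440.
Since gcd(857, 440) = 1 the prime 857 does not ramify.
Compute (110/857) via Euler: 110^((857-1)/2) mod 857 = 1, so (110/857) = 1.
(110/857) = 1, so 857 splits.

splits completely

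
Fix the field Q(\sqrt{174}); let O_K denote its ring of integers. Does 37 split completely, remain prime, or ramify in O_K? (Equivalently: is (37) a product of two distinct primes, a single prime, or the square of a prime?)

d = 174 ≡ 2 (mod 4), so O_K = ℤ[√174] and disc(K) = 4d = 696.
Since gcd(37, 696) = 1 the prime 37 does not ramify.
Euler's criterion: 174^18 mod 37 = 1. Thus (174|37) = 1.
d is a quadratic residue mod p, hence 37 splits in O_K.

splits completely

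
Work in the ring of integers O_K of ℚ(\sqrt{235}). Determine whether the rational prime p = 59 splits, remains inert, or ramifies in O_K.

d = 235 ≡ 3 (mod 4), so O_K = ℤ[√235] and disc(K) = 4d = 940.
59 ∤ 940, so 59 is unramified.
Compute (235/59) via Euler: 58^((59-1)/2) mod 59 = 58, so (235/59) = -1.
Legendre symbol -1 ⇒ 59 is inert.

inert — (59) stays prime in O_K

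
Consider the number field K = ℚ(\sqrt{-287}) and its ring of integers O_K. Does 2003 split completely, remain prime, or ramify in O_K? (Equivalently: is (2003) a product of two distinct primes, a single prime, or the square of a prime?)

inert — (2003) stays prime in O_K

-287 mod 4 = 1, hence disc K = -287 and O_K = ℤ[(1+√-287)/2].
disc(K) = -287 is not divisible by 2003; 2003 is unramified.
(-287/2003) = 1716^1001 mod 2003 = 2002, giving Legendre symbol -1.
d is a non-residue mod p, hence 2003 remains inert in O_K.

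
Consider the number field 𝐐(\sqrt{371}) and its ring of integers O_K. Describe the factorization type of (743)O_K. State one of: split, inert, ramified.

Since 371 ≢ 1 mod 4, the ring of integers is ℤ[√371] with discriminant 4·371 = 1484.
743 ∤ 1484, so 743 is unramified.
Compute (371/743) via Euler: 371^((743-1)/2) mod 743 = 742, so (371/743) = -1.
(371/743) = -1, so 743 is inert.

743 remains inert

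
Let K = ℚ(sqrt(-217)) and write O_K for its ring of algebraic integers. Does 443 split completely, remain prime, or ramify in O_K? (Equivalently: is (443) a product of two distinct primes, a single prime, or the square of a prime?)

-217 mod 4 = 3, hence disc K = 4·(-217) = -868 and O_K = ℤ[√-217].
Since gcd(443, -868) = 1 the prime 443 does not ramify.
Legendre symbol by Euler's criterion: (-217/443) ≡ (-217)^221 ≡ 442 (mod 443), i.e. (-217/443) = -1.
d is a non-residue mod p, hence 443 remains inert in O_K.

443 remains inert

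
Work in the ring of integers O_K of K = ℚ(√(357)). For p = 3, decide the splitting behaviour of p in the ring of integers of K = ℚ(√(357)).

Since 357 ≡ 1 mod 4, the ring of integers is ℤ[(1+√357)/2] with discriminant 357.
3 divides disc(K) = 357, so 3 ramifies.

ramifies in O_K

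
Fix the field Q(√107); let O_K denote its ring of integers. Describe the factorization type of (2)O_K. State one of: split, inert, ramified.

ramified

107 mod 4 = 3, hence disc K = 4·107 = 428 and O_K = ℤ[√107].
2 divides disc(K) = 428, so 2 ramifies.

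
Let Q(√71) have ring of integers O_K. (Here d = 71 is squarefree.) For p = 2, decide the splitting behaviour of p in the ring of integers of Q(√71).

Since 71 ≢ 1 mod 4, the ring of integers is ℤ[√71] with discriminant 4·71 = 284.
Ramification test: 2 | 284. The prime 2 ramifies in K.

ramifies in O_K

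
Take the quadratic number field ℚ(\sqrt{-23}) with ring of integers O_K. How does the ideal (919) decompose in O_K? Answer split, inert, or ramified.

Since -23 ≡ 1 mod 4, the ring of integers is ℤ[(1+√-23)/2] with discriminant -23.
919 ∤ -23, so 919 is unramified.
Euler's criterion: (-23)^459 mod 919 = 918. Thus (-23|919) = -1.
d is a non-residue mod p, hence 919 remains inert in O_K.

919 remains inert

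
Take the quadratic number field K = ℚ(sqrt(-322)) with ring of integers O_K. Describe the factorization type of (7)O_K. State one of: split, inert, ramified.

-322 mod 4 = 2, hence disc K = 4·(-322) = -1288 and O_K = ℤ[√-322].
Ramification test: 7 | -1288. The prime 7 ramifies in K.

p ramifies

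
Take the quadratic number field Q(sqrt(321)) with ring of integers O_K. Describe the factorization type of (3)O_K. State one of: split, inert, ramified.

ramifies in O_K

Since 321 ≡ 1 mod 4, the ring of integers is ℤ[(1+√321)/2] with discriminant 321.
Ramification test: 3 | 321. The prime 3 ramifies in K.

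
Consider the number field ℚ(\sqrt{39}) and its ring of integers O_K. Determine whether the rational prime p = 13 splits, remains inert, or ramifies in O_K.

d = 39 ≡ 3 (mod 4), so O_K = ℤ[√39] and disc(K) = 4d = 156.
13 divides disc(K) = 156, so 13 ramifies.

13 is ramified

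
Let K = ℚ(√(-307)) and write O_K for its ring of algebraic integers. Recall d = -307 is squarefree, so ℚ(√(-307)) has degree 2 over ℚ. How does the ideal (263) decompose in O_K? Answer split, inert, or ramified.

-307 mod 4 = 1, hence disc K = -307 and O_K = ℤ[(1+√-307)/2].
Since gcd(263, -307) = 1 the prime 263 does not ramify.
Compute (-307/263) via Euler: 219^((263-1)/2) mod 263 = 262, so (-307/263) = -1.
Legendre symbol -1 ⇒ 263 is inert.

inert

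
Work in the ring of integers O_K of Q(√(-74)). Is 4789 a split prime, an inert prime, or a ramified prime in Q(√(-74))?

Since -74 ≢ 1 mod 4, the ring of integers is ℤ[√-74] with discriminant 4·(-74) = -296.
disc(K) = -296 is not divisible by 4789; 4789 is unramified.
Euler's criterion: (-74)^2394 mod 4789 = 4788. Thus (-74|4789) = -1.
d is a non-residue mod p, hence 4789 remains inert in O_K.

inert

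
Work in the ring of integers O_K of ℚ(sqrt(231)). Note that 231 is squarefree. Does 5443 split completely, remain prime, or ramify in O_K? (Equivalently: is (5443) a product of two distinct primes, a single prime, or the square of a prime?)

d = 231 ≡ 3 (mod 4), so O_K = ℤ[√231] and disc(K) = 4d = 924.
Since gcd(5443, 924) = 1 the prime 5443 does not ramify.
Legendre symbol by Euler's criterion: (231/5443) ≡ 231^2721 ≡ 5442 (mod 5443), i.e. (231/5443) = -1.
(231/5443) = -1, so 5443 is inert.

remains prime (inert)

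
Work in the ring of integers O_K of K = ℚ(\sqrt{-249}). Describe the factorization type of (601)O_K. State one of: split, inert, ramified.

remains prime (inert)

d = -249 ≡ 3 (mod 4), so O_K = ℤ[√-249] and disc(K) = 4d = -996.
Since gcd(601, -996) = 1 the prime 601 does not ramify.
Euler's criterion: (-249)^300 mod 601 = 600. Thus (-249|601) = -1.
Legendre symbol -1 ⇒ 601 is inert.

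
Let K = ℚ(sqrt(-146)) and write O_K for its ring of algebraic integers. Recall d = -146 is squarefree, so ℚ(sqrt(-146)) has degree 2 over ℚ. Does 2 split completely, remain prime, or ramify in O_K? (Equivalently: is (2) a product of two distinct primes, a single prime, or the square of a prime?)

p ramifies

d = -146 ≡ 2 (mod 4), so O_K = ℤ[√-146] and disc(K) = 4d = -584.
Ramification test: 2 | -584. The prime 2 ramifies in K.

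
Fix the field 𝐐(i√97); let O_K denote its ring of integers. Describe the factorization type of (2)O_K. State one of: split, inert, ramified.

-97 mod 4 = 3, hence disc K = 4·(-97) = -388 and O_K = ℤ[√-97].
Ramification test: 2 | -388. The prime 2 ramifies in K.

ramified — (2) = 𝔭²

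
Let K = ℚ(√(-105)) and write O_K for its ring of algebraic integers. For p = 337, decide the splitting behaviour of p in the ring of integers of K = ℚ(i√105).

remains prime (inert)

-105 mod 4 = 3, hence disc K = 4·(-105) = -420 and O_K = ℤ[√-105].
Since gcd(337, -420) = 1 the prime 337 does not ramify.
Euler's criterion: (-105)^168 mod 337 = 336. Thus (-105|337) = -1.
Legendre symbol -1 ⇒ 337 is inert.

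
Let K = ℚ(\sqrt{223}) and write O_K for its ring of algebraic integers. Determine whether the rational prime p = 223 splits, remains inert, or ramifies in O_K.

Since 223 ≢ 1 mod 4, the ring of integers is ℤ[√223] with discriminant 4·223 = 892.
disc(K) = 892 = 223·4, so p = 223 is ramified.

223 is ramified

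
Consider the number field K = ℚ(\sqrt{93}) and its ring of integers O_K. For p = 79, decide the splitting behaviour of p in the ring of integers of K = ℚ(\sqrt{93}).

inert

Since 93 ≡ 1 mod 4, the ring of integers is ℤ[(1+√93)/2] with discriminant 93.
Since gcd(79, 93) = 1 the prime 79 does not ramify.
(93/79) = 14^39 mod 79 = 78, giving Legendre symbol -1.
(93/79) = -1, so 79 is inert.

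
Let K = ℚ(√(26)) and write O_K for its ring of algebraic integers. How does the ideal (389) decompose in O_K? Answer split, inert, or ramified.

d = 26 ≡ 2 (mod 4), so O_K = ℤ[√26] and disc(K) = 4d = 104.
disc(K) = 104 is not divisible by 389; 389 is unramified.
Euler's criterion: 26^194 mod 389 = 388. Thus (26|389) = -1.
Legendre symbol -1 ⇒ 389 is inert.

p is inert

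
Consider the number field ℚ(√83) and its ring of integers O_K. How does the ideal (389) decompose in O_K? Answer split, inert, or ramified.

remains prime (inert)

83 mod 4 = 3, hence disc K = 4·83 = 332 and O_K = ℤ[√83].
Since gcd(389, 332) = 1 the prime 389 does not ramify.
Legendre symbol by Euler's criterion: (83/389) ≡ 83^194 ≡ 388 (mod 389), i.e. (83/389) = -1.
d is a non-residue mod p, hence 389 remains inert in O_K.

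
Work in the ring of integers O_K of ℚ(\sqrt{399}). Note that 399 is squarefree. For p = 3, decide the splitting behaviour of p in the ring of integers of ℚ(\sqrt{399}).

d = 399 ≡ 3 (mod 4), so O_K = ℤ[√399] and disc(K) = 4d = 1596.
Ramification test: 3 | 1596. The prime 3 ramifies in K.

ramified — (3) = 𝔭²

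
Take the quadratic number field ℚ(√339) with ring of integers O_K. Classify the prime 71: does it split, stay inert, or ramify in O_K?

Since 339 ≢ 1 mod 4, the ring of integers is ℤ[√339] with discriminant 4·339 = 1356.
71 ∤ 1356, so 71 is unramified.
Legendre symbol by Euler's criterion: (339/71) ≡ 339^35 ≡ 70 (mod 71), i.e. (339/71) = -1.
(339/71) = -1, so 71 is inert.

inert — (71) stays prime in O_K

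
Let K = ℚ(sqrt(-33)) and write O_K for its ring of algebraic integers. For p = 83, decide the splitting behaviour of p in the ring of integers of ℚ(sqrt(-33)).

-33 mod 4 = 3, hence disc K = 4·(-33) = -132 and O_K = ℤ[√-33].
Since gcd(83, -132) = 1 the prime 83 does not ramify.
Legendre symbol by Euler's criterion: (-33/83) ≡ (-33)^41 ≡ 82 (mod 83), i.e. (-33/83) = -1.
(-33/83) = -1, so 83 is inert.

p is inert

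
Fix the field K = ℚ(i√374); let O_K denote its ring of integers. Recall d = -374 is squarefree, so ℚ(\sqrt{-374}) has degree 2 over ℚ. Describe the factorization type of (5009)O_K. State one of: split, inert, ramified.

5009 remains inert

d = -374 ≡ 2 (mod 4), so O_K = ℤ[√-374] and disc(K) = 4d = -1496.
5009 ∤ -1496, so 5009 is unramified.
Compute (-374/5009) via Euler: 4635^((5009-1)/2) mod 5009 = 5008, so (-374/5009) = -1.
d is a non-residue mod p, hence 5009 remains inert in O_K.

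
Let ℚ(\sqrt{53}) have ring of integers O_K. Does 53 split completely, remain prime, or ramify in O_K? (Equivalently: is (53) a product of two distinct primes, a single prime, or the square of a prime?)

Since 53 ≡ 1 mod 4, the ring of integers is ℤ[(1+√53)/2] with discriminant 53.
53 divides disc(K) = 53, so 53 ramifies.

ramified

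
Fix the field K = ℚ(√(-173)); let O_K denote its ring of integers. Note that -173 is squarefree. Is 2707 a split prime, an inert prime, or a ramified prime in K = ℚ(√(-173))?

Since -173 ≢ 1 mod 4, the ring of integers is ℤ[√-173] with discriminant 4·(-173) = -692.
disc(K) = -692 is not divisible by 2707; 2707 is unramified.
Compute (-173/2707) via Euler: 2534^((2707-1)/2) mod 2707 = 1, so (-173/2707) = 1.
Legendre symbol 1 ⇒ 2707 is split.

split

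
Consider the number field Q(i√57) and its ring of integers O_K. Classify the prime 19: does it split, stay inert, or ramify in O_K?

-57 mod 4 = 3, hence disc K = 4·(-57) = -228 and O_K = ℤ[√-57].
disc(K) = -228 = 19·(-12), so p = 19 is ramified.

p ramifies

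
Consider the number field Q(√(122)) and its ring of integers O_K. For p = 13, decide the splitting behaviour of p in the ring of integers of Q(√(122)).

remains prime (inert)

d = 122 ≡ 2 (mod 4), so O_K = ℤ[√122] and disc(K) = 4d = 488.
Since gcd(13, 488) = 1 the prime 13 does not ramify.
(122/13) = 5^6 mod 13 = 12, giving Legendre symbol -1.
d is a non-residue mod p, hence 13 remains inert in O_K.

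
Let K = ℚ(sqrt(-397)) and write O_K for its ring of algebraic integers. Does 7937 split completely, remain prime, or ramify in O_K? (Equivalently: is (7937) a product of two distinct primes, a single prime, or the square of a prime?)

-397 mod 4 = 3, hence disc K = 4·(-397) = -1588 and O_K = ℤ[√-397].
7937 ∤ -1588, so 7937 is unramified.
Legendre symbol by Euler's criterion: (-397/7937) ≡ (-397)^3968 ≡ 1 (mod 7937), i.e. (-397/7937) = 1.
Legendre symbol 1 ⇒ 7937 is split.

splits completely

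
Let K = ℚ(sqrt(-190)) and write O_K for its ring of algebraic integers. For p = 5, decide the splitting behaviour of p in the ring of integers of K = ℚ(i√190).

5 is ramified

Since -190 ≢ 1 mod 4, the ring of integers is ℤ[√-190] with discriminant 4·(-190) = -760.
disc(K) = -760 = 5·(-152), so p = 5 is ramified.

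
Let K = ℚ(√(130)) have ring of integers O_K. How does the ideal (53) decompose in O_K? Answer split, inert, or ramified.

split

d = 130 ≡ 2 (mod 4), so O_K = ℤ[√130] and disc(K) = 4d = 520.
Since gcd(53, 520) = 1 the prime 53 does not ramify.
Legendre symbol by Euler's criterion: (130/53) ≡ 130^26 ≡ 1 (mod 53), i.e. (130/53) = 1.
(130/53) = 1, so 53 splits.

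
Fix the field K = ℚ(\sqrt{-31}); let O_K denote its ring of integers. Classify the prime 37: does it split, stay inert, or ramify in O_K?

p is inert

-31 mod 4 = 1, hence disc K = -31 and O_K = ℤ[(1+√-31)/2].
37 ∤ -31, so 37 is unramified.
Compute (-31/37) via Euler: 6^((37-1)/2) mod 37 = 36, so (-31/37) = -1.
d is a non-residue mod p, hence 37 remains inert in O_K.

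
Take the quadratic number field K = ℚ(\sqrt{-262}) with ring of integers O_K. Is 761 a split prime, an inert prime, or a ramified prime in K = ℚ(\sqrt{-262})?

inert — (761) stays prime in O_K

-262 mod 4 = 2, hence disc K = 4·(-262) = -1048 and O_K = ℤ[√-262].
disc(K) = -1048 is not divisible by 761; 761 is unramified.
(-262/761) = 499^380 mod 761 = 760, giving Legendre symbol -1.
Legendre symbol -1 ⇒ 761 is inert.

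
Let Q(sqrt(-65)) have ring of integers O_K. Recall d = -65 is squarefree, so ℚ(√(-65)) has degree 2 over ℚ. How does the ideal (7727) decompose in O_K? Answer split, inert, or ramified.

-65 mod 4 = 3, hence disc K = 4·(-65) = -260 and O_K = ℤ[√-65].
disc(K) = -260 is not divisible by 7727; 7727 is unramified.
(-65/7727) = 7662^3863 mod 7727 = 7726, giving Legendre symbol -1.
Legendre symbol -1 ⇒ 7727 is inert.

inert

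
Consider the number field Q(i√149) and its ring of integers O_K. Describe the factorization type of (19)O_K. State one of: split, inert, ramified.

p is inert

-149 mod 4 = 3, hence disc K = 4·(-149) = -596 and O_K = ℤ[√-149].
Since gcd(19, -596) = 1 the prime 19 does not ramify.
Euler's criterion: (-149)^9 mod 19 = 18. Thus (-149|19) = -1.
Legendre symbol -1 ⇒ 19 is inert.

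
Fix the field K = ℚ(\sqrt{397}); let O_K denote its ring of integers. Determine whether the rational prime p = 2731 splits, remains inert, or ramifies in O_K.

splits completely

Since 397 ≡ 1 mod 4, the ring of integers is ℤ[(1+√397)/2] with discriminant 397.
disc(K) = 397 is not divisible by 2731; 2731 is unramified.
Legendre symbol by Euler's criterion: (397/2731) ≡ 397^1365 ≡ 1 (mod 2731), i.e. (397/2731) = 1.
(397/2731) = 1, so 2731 splits.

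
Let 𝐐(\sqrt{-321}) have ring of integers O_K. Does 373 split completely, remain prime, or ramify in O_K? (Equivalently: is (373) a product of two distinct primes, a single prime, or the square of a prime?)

373 splits in O_K

Since -321 ≢ 1 mod 4, the ring of integers is ℤ[√-321] with discriminant 4·(-321) = -1284.
Since gcd(373, -1284) = 1 the prime 373 does not ramify.
(-321/373) = 52^186 mod 373 = 1, giving Legendre symbol 1.
(-321/373) = 1, so 373 splits.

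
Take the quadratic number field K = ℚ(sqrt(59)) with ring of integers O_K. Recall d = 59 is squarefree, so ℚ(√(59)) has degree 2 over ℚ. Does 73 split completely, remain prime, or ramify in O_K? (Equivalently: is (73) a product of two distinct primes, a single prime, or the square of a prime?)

remains prime (inert)

59 mod 4 = 3, hence disc K = 4·59 = 236 and O_K = ℤ[√59].
Since gcd(73, 236) = 1 the prime 73 does not ramify.
Compute (59/73) via Euler: 59^((73-1)/2) mod 73 = 72, so (59/73) = -1.
(59/73) = -1, so 73 is inert.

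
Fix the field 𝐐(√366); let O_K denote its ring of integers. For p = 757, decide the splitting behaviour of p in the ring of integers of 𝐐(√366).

remains prime (inert)

d = 366 ≡ 2 (mod 4), so O_K = ℤ[√366] and disc(K) = 4d = 1464.
disc(K) = 1464 is not divisible by 757; 757 is unramified.
Compute (366/757) via Euler: 366^((757-1)/2) mod 757 = 756, so (366/757) = -1.
(366/757) = -1, so 757 is inert.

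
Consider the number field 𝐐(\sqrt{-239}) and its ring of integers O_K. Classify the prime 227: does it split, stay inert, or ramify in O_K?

p is inert

d = -239 ≡ 1 (mod 4), so O_K = ℤ[(1+√-239)/2] and disc(K) = d = -239.
227 ∤ -239, so 227 is unramified.
(-239/227) = 215^113 mod 227 = 226, giving Legendre symbol -1.
(-239/227) = -1, so 227 is inert.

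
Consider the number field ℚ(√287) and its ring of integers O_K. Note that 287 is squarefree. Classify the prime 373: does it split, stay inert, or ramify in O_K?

287 mod 4 = 3, hence disc K = 4·287 = 1148 and O_K = ℤ[√287].
disc(K) = 1148 is not divisible by 373; 373 is unramified.
(287/373) = 287^186 mod 373 = 1, giving Legendre symbol 1.
d is a quadratic residue mod p, hence 373 splits in O_K.

split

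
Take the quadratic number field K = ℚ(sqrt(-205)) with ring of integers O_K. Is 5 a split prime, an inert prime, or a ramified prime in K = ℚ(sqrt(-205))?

ramified — (5) = 𝔭²

d = -205 ≡ 3 (mod 4), so O_K = ℤ[√-205] and disc(K) = 4d = -820.
Ramification test: 5 | -820. The prime 5 ramifies in K.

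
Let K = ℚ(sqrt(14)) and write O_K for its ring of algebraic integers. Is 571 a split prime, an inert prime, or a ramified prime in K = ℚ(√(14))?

split — (571) = 𝔭₁𝔭₂ with 𝔭₁ ≠ 𝔭₂

14 mod 4 = 2, hence disc K = 4·14 = 56 and O_K = ℤ[√14].
Since gcd(571, 56) = 1 the prime 571 does not ramify.
(14/571) = 14^285 mod 571 = 1, giving Legendre symbol 1.
Legendre symbol 1 ⇒ 571 is split.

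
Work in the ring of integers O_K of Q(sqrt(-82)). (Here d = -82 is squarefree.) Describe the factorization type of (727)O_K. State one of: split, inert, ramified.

p splits

-82 mod 4 = 2, hence disc K = 4·(-82) = -328 and O_K = ℤ[√-82].
disc(K) = -328 is not divisible by 727; 727 is unramified.
(-82/727) = 645^363 mod 727 = 1, giving Legendre symbol 1.
d is a quadratic residue mod p, hence 727 splits in O_K.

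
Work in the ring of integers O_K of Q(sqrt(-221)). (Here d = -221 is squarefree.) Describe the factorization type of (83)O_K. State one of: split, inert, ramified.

Since -221 ≢ 1 mod 4, the ring of integers is ℤ[√-221] with discriminant 4·(-221) = -884.
disc(K) = -884 is not divisible by 83; 83 is unramified.
Compute (-221/83) via Euler: 28^((83-1)/2) mod 83 = 1, so (-221/83) = 1.
(-221/83) = 1, so 83 splits.

split — (83) = 𝔭₁𝔭₂ with 𝔭₁ ≠ 𝔭₂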